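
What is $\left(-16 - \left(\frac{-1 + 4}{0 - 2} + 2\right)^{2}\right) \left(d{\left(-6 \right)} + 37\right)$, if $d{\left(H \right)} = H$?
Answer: $- \frac{2015}{4} \approx -503.75$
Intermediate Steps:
$\left(-16 - \left(\frac{-1 + 4}{0 - 2} + 2\right)^{2}\right) \left(d{\left(-6 \right)} + 37\right) = \left(-16 - \left(\frac{-1 + 4}{0 - 2} + 2\right)^{2}\right) \left(-6 + 37\right) = \left(-16 - \left(\frac{3}{-2} + 2\right)^{2}\right) 31 = \left(-16 - \left(3 \left(- \frac{1}{2}\right) + 2\right)^{2}\right) 31 = \left(-16 - \left(- \frac{3}{2} + 2\right)^{2}\right) 31 = \left(-16 - \left(\frac{1}{2}\right)^{2}\right) 31 = \left(-16 - \frac{1}{4}\right) 31 = \left(- \frac{65}{4}\right) 31 = - \frac{2015}{4}$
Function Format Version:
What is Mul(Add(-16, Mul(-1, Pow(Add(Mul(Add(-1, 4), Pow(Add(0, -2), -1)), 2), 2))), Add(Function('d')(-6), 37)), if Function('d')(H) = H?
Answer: Rational(-2015, 4) ≈ -503.75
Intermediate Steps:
Mul(Add(-16, Mul(-1, Pow(Add(Mul(Add(-1, 4), Pow(Add(0, -2), -1)), 2), 2))), Add(Function('d')(-6), 37)) = Mul(Add(-16, Mul(-1, Pow(Add(Mul(Add(-1, 4), Pow(Add(0, -2), -1)), 2), 2))), Add(-6, 37)) = Mul(Add(-16, Mul(-1, Pow(Add(Mul(3, Pow(-2, -1)), 2), 2))), 31) = Mul(Add(-16, Mul(-1, Pow(Add(Mul(3, Rational(-1, 2)), 2), 2))), 31) = Mul(Add(-16, Mul(-1, Pow(Add(Rational(-3, 2), 2), 2))), 31) = Mul(Add(-16, Mul(-1, Pow(Rational(1, 2), 2))), 31) = Mul(Add(-16, Mul(-1, Rational(1, 4))), 31) = Mul(Add(-16, Rational(-1, 4)), 31) = Mul(Rational(-65, 4), 31) = Rational(-2015, 4)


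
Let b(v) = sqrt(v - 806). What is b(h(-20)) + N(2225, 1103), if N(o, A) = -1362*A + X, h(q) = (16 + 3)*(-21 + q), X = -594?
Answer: -1502880 + I*sqrt(1585) ≈ -1.5029e+6 + 39.812*I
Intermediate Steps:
h(q) = -399 + 19*q (h(q) = 19*(-21 + q) = -399 + 19*q)
b(v) = sqrt(-806 + v)
N(o, A) = -594 - 1362*A (N(o, A) = -1362*A - 594 = -594 - 1362*A)
b(h(-20)) + N(2225, 1103) = sqrt(-806 + (-399 + 19*(-20))) + (-594 - 1362*1103) = sqrt(-806 + (-399 - 380)) + (-594 - 1502286) = sqrt(-806 - 779) - 1502880 = sqrt(-1585) - 1502880 = I*sqrt(1585) - 1502880 = -1502880 + I*sqrt(1585)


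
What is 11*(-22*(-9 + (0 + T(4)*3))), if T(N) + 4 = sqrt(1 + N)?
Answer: 5082 - 726*sqrt(5) ≈ 3458.6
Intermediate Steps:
T(N) = -4 + sqrt(1 + N)
11*(-22*(-9 + (0 + T(4)*3))) = 11*(-22*(-9 + (0 + (-4 + sqrt(1 + 4))*3))) = 11*(-22*(-9 + (0 + (-4 + sqrt(5))*3))) = 11*(-22*(-9 + (0 + (-12 + 3*sqrt(5))))) = 11*(-22*(-9 + (-12 + 3*sqrt(5)))) = 11*(-22*(-21 + 3*sqrt(5))) = 11*(462 - 66*sqrt(5)) = 5082 - 726*sqrt(5)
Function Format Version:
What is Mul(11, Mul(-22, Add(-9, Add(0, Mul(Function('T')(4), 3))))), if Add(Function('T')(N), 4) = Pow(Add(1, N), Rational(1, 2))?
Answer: Add(5082, Mul(-726, Pow(5, Rational(1, 2)))) ≈ 3458.6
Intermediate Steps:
Function('T')(N) = Add(-4, Pow(Add(1, N), Rational(1, 2)))
Mul(11, Mul(-22, Add(-9, Add(0, Mul(Function('T')(4), 3))))) = Mul(11, Mul(-22, Add(-9, Add(0, Mul(Add(-4, Pow(Add(1, 4), Rational(1, 2))), 3))))) = Mul(11, Mul(-22, Add(-9, Add(0, Mul(Add(-4, Pow(5, Rational(1, 2))), 3))))) = Mul(11, Mul(-22, Add(-9, Add(0, Add(-12, Mul(3, Pow(5, Rational(1, 2)))))))) = Mul(11, Mul(-22, Add(-9, Add(-12, Mul(3, Pow(5, Rational(1, 2))))))) = Mul(11, Mul(-22, Add(-21, Mul(3, Pow(5, Rational(1, 2)))))) = Mul(11, Add(462, Mul(-66, Pow(5, Rational(1, 2))))) = Add(5082, Mul(-726, Pow(5, Rational(1, 2))))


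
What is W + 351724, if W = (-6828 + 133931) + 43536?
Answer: 522363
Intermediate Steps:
W = 170639 (W = 127103 + 43536 = 170639)
W + 351724 = 170639 + 351724 = 522363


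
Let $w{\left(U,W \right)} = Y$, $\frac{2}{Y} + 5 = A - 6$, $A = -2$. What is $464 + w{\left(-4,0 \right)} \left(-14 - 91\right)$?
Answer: $\frac{6242}{13} \approx 480.15$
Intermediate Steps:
$Y = - \frac{2}{13}$ ($Y = \frac{2}{-5 - 8} = \frac{2}{-13} = 2 \left(- \frac{1}{13}\right) = - \frac{2}{13} \approx -0.15385$)
$w{\left(U,W \right)} = - \frac{2}{13}$
$464 + w{\left(-4,0 \right)} \left(-14 - 91\right) = 464 - \frac{2 \left(-14 - 91\right)}{13} = 464 - - \frac{210}{13} = 464 + \frac{210}{13} = \frac{6242}{13}$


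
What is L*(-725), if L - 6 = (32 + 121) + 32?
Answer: -138475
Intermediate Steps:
L = 191 (L = 6 + ((32 + 121) + 32) = 6 + (153 + 32) = 6 + 185 = 191)
L*(-725) = 191*(-725) = -138475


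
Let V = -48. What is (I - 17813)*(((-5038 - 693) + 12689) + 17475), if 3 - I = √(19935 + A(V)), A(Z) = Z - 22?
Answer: -435151730 - 24433*√19865 ≈ -4.3860e+8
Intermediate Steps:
A(Z) = -22 + Z
I = 3 - √19865 (I = 3 - √(19935 + (-22 - 48)) = 3 - √(19935 - 70) = 3 - √19865 ≈ -137.94)
(I - 17813)*(((-5038 - 693) + 12689) + 17475) = ((3 - √19865) - 17813)*(((-5038 - 693) + 12689) + 17475) = (-17810 - √19865)*((-5731 + 12689) + 17475) = (-17810 - √19865)*(6958 + 17475) = (-17810 - √19865)*24433 = -435151730 - 24433*√19865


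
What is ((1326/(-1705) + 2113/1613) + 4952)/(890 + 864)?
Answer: 13620280907/4823789410 ≈ 2.8236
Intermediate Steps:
((1326/(-1705) + 2113/1613) + 4952)/(890 + 864) = ((1326*(-1/1705) + 2113*(1/1613)) + 4952)/1754 = ((-1326/1705 + 2113/1613) + 4952)*(1/1754) = (1463827/2750165 + 4952)*(1/1754) = (13620280907/2750165)*(1/1754) = 13620280907/4823789410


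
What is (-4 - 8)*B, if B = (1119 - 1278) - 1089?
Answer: 14976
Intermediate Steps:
B = -1248 (B = -159 - 1089 = -1248)
(-4 - 8)*B = (-4 - 8)*(-1248) = -12*(-1248) = 14976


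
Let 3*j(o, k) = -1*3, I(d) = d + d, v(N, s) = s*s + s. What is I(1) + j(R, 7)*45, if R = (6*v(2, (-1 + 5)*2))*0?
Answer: -43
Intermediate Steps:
v(N, s) = s + s² (v(N, s) = s² + s = s + s²)
R = 0 (R = (6*(((-1 + 5)*2)*(1 + (-1 + 5)*2)))*0 = (6*((4*2)*(1 + 4*2)))*0 = (6*(8*(1 + 8)))*0 = (6*(8*9))*0 = (6*72)*0 = 432*0 = 0)
I(d) = 2*d
j(o, k) = -1 (j(o, k) = (-1*3)/3 = (⅓)*(-3) = -1)
I(1) + j(R, 7)*45 = 2*1 - 1*45 = 2 - 45 = -43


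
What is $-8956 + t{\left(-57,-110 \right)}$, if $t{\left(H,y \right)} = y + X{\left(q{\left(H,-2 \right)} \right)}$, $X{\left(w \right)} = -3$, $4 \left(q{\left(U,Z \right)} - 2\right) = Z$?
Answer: $-9069$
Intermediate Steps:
$q{\left(U,Z \right)} = 2 + \frac{Z}{4}$
$t{\left(H,y \right)} = -3 + y$ ($t{\left(H,y \right)} = y - 3 = -3 + y$)
$-8956 + t{\left(-57,-110 \right)} = -8956 - 113 = -9069$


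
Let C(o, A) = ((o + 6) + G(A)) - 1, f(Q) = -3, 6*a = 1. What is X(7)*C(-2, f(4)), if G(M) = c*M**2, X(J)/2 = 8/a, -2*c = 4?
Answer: -1440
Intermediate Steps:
c = -2 (c = -1/2*4 = -2)
a = 1/6 (a = (1/6)*1 = 1/6 ≈ 0.16667)
X(J) = 96 (X(J) = 2*(8/(1/6)) = 2*(8*6) = 2*48 = 96)
G(M) = -2*M**2
C(o, A) = 5 + o - 2*A**2 (C(o, A) = ((o + 6) - 2*A**2) - 1 = ((6 + o) - 2*A**2) - 1 = (6 + o - 2*A**2) - 1 = 5 + o - 2*A**2)
X(7)*C(-2, f(4)) = 96*(5 - 2 - 2*(-3)**2) = 96*(5 - 2 - 2*9) = 96*(5 - 2 - 18) = 96*(-15) = -1440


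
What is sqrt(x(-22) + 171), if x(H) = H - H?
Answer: 3*sqrt(19) ≈ 13.077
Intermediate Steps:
x(H) = 0
sqrt(x(-22) + 171) = sqrt(0 + 171) = sqrt(171) = 3*sqrt(19)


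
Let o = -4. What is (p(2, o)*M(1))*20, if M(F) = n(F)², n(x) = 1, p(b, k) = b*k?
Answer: -160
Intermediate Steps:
M(F) = 1 (M(F) = 1² = 1)
(p(2, o)*M(1))*20 = ((2*(-4))*1)*20 = -8*1*20 = -8*20 = -160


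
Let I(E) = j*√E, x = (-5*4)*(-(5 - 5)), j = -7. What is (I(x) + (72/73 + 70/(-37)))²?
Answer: 5982916/7295401 ≈ 0.82009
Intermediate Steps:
x = 0 (x = -(-20)*0 = -20*0 = 0)
I(E) = -7*√E
(I(x) + (72/73 + 70/(-37)))² = (-7*√0 + (72/73 + 70/(-37)))² = (-7*0 + (72*(1/73) + 70*(-1/37)))² = (0 + (72/73 - 70/37))² = (0 - 2446/2701)² = (-2446/2701)² = 5982916/7295401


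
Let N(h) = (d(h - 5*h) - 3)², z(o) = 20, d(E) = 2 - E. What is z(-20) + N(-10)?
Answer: 1701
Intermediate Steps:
N(h) = (-1 + 4*h)² (N(h) = ((2 - (h - 5*h)) - 3)² = ((2 - (-4)*h) - 3)² = ((2 + 4*h) - 3)² = (-1 + 4*h)²)
z(-20) + N(-10) = 20 + (-1 + 4*(-10))² = 20 + (-1 - 40)² = 20 + (-41)² = 20 + 1681 = 1701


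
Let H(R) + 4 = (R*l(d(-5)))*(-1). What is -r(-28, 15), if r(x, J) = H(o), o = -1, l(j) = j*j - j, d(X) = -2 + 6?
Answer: -8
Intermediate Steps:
d(X) = 4
l(j) = j² - j
H(R) = -4 - 12*R (H(R) = -4 + (R*(4*(-1 + 4)))*(-1) = -4 + (R*(4*3))*(-1) = -4 + (R*12)*(-1) = -4 + (12*R)*(-1) = -4 - 12*R)
r(x, J) = 8 (r(x, J) = -4 - 12*(-1) = -4 + 12 = 8)
-r(-28, 15) = -1*8 = -8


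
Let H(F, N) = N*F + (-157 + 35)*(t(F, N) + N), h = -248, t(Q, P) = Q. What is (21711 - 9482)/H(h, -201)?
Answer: 12229/104626 ≈ 0.11688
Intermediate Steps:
H(F, N) = -122*F - 122*N + F*N (H(F, N) = N*F + (-157 + 35)*(F + N) = F*N - 122*(F + N) = F*N + (-122*F - 122*N) = -122*F - 122*N + F*N)
(21711 - 9482)/H(h, -201) = (21711 - 9482)/(-122*(-248) - 122*(-201) - 248*(-201)) = 12229/(30256 + 24522 + 49848) = 12229/104626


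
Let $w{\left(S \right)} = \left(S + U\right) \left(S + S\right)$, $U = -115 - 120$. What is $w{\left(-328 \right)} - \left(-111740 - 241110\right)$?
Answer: $722178$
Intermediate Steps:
$U = -235$
$w{\left(S \right)} = 2 S \left(-235 + S\right)$ ($w{\left(S \right)} = \left(S - 235\right) \left(S + S\right) = \left(-235 + S\right) 2 S = 2 S \left(-235 + S\right)$)
$w{\left(-328 \right)} - \left(-111740 - 241110\right) = 2 \left(-328\right) \left(-235 - 328\right) - \left(-111740 - 241110\right) = 2 \left(-328\right) \left(-563\right) - -352850 = 369328 + 352850 = 722178$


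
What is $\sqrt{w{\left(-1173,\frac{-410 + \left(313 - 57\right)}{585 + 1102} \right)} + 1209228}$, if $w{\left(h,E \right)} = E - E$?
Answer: $2 \sqrt{302307} \approx 1099.6$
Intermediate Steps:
$w{\left(h,E \right)} = 0$
$\sqrt{w{\left(-1173,\frac{-410 + \left(313 - 57\right)}{585 + 1102} \right)} + 1209228} = \sqrt{0 + 1209228} = \sqrt{1209228} = 2 \sqrt{302307}$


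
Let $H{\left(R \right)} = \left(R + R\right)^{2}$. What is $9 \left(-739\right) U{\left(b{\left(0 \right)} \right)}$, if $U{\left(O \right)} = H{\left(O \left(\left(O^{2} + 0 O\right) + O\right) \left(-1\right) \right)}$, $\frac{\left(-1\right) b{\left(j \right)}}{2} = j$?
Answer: $0$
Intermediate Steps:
$b{\left(j \right)} = - 2 j$
$H{\left(R \right)} = 4 R^{2}$ ($H{\left(R \right)} = \left(2 R\right)^{2} = 4 R^{2}$)
$U{\left(O \right)} = 4 O^{2} \left(O + O^{2}\right)^{2}$ ($U{\left(O \right)} = 4 \left(O \left(\left(O^{2} + 0 O\right) + O\right) \left(-1\right)\right)^{2} = 4 \left(O \left(\left(O^{2} + 0\right) + O\right) \left(-1\right)\right)^{2} = 4 \left(O \left(O^{2} + O\right) \left(-1\right)\right)^{2} = 4 \left(O \left(O + O^{2}\right) \left(-1\right)\right)^{2} = 4 \left(- O \left(O + O^{2}\right)\right)^{2} = 4 O^{2} \left(O + O^{2}\right)^{2}$)
$9 \left(-739\right) U{\left(b{\left(0 \right)} \right)} = 9 \left(-739\right) 4 \left(\left(-2\right) 0\right)^{4} \left(1 - 0\right)^{2} = - 6651 \cdot 4 \cdot 0^{4} \left(1 + 0\right)^{2} = - 6651 \cdot 4 \cdot 0 \cdot 1^{2} = - 6651 \cdot 4 \cdot 0 \cdot 1 = \left(-6651\right) 0 = 0$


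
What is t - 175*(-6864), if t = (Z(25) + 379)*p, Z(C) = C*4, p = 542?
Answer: 1460818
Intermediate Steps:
Z(C) = 4*C
t = 259618 (t = (4*25 + 379)*542 = (100 + 379)*542 = 479*542 = 259618)
t - 175*(-6864) = 259618 - 175*(-6864) = 259618 - 1*(-1201200) = 259618 + 1201200 = 1460818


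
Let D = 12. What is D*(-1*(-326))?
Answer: 3912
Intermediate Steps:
D*(-1*(-326)) = 12*(-1*(-326)) = 12*326 = 3912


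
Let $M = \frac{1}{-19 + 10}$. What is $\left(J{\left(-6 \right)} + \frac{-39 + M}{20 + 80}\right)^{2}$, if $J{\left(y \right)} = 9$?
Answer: $\frac{3751969}{50625} \approx 74.113$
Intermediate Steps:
$M = - \frac{1}{9}$ ($M = \frac{1}{-9} = - \frac{1}{9} \approx -0.11111$)
$\left(J{\left(-6 \right)} + \frac{-39 + M}{20 + 80}\right)^{2} = \left(9 + \frac{-39 - \frac{1}{9}}{20 + 80}\right)^{2} = \left(9 - \frac{352}{9 \cdot 100}\right)^{2} = \left(9 - \frac{88}{225}\right)^{2} = \left(\frac{1937}{225}\right)^{2} = \frac{3751969}{50625}$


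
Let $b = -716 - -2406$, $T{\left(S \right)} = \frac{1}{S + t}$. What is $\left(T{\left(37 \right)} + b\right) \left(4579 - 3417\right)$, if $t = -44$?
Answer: $1963614$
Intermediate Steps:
$T{\left(S \right)} = \frac{1}{-44 + S}$ ($T{\left(S \right)} = \frac{1}{S - 44} = \frac{1}{-44 + S}$)
$b = 1690$ ($b = -716 + 2406 = 1690$)
$\left(T{\left(37 \right)} + b\right) \left(4579 - 3417\right) = \left(\frac{1}{-44 + 37} + 1690\right) \left(4579 - 3417\right) = \left(\frac{1}{-7} + 1690\right) 1162 = \left(- \frac{1}{7} + 1690\right) 1162 = \frac{11829}{7} \cdot 1162 = 1963614$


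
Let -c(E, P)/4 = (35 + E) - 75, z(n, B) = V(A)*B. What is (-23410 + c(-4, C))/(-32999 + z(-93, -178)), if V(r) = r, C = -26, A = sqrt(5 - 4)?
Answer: 23234/33177 ≈ 0.70030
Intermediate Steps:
A = 1 (A = sqrt(1) = 1)
z(n, B) = B (z(n, B) = 1*B = B)
c(E, P) = 160 - 4*E (c(E, P) = -4*((35 + E) - 75) = -4*(-40 + E) = 160 - 4*E)
(-23410 + c(-4, C))/(-32999 + z(-93, -178)) = (-23410 + (160 - 4*(-4)))/(-32999 - 178) = (-23410 + (160 + 16))/(-33177) = (-23410 + 176)*(-1/33177) = -23234*(-1/33177) = 23234/33177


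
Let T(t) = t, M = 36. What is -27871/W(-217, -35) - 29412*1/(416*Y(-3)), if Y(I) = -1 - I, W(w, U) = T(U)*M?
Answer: -866903/65520 ≈ -13.231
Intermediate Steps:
W(w, U) = 36*U (W(w, U) = U*36 = 36*U)
-27871/W(-217, -35) - 29412*1/(416*Y(-3)) = -27871/(36*(-35)) - 29412*1/(416*(-1 - 1*(-3))) = -27871/(-1260) - 29412*1/(416*(-1 + 3)) = -27871*(-1/1260) - 29412/(416*2) = 27871/1260 - 29412/832 = 27871/1260 - 29412*1/832 = 27871/1260 - 7353/208 = -866903/65520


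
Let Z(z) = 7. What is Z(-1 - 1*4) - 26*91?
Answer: -2359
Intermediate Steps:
Z(-1 - 1*4) - 26*91 = 7 - 26*91 = 7 - 2366 = -2359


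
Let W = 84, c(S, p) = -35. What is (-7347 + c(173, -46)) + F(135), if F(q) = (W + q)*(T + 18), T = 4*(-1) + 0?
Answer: -4316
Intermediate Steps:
T = -4 (T = -4 + 0 = -4)
F(q) = 1176 + 14*q (F(q) = (84 + q)*(-4 + 18) = (84 + q)*14 = 1176 + 14*q)
(-7347 + c(173, -46)) + F(135) = (-7347 - 35) + (1176 + 14*135) = -7382 + (1176 + 1890) = -7382 + 3066 = -4316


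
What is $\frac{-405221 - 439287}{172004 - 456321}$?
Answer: $\frac{844508}{284317} \approx 2.9703$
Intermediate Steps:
$\frac{-405221 - 439287}{172004 - 456321} = - \frac{844508}{-284317} = \left(-844508\right) \left(- \frac{1}{284317}\right) = \frac{844508}{284317}$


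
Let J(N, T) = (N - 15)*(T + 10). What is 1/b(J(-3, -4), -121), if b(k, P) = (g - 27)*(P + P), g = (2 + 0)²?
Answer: 1/5566 ≈ 0.00017966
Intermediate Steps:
g = 4 (g = 2² = 4)
J(N, T) = (-15 + N)*(10 + T)
b(k, P) = -46*P (b(k, P) = (4 - 27)*(P + P) = -46*P)
1/b(J(-3, -4), -121) = 1/(-46*(-121)) = 1/5566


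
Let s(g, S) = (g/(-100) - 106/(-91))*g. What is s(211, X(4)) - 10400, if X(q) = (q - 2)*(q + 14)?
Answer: -96454811/9100 ≈ -10599.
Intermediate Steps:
X(q) = (-2 + q)*(14 + q)
s(g, S) = g*(106/91 - g/100) (s(g, S) = (g*(-1/100) - 106*(-1/91))*g = (-g/100 + 106/91)*g = (106/91 - g/100)*g = g*(106/91 - g/100))
s(211, X(4)) - 10400 = (1/9100)*211*(10600 - 91*211) - 10400 = (1/9100)*211*(10600 - 19201) - 10400 = (1/9100)*211*(-8601) - 10400 = -1814811/9100 - 10400 = -96454811/9100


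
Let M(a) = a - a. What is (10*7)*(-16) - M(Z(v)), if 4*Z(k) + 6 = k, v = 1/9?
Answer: -1120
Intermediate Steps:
v = ⅑ ≈ 0.11111
Z(k) = -3/2 + k/4
M(a) = 0
(10*7)*(-16) - M(Z(v)) = (10*7)*(-16) - 1*0 = 70*(-16) + 0 = -1120 + 0 = -1120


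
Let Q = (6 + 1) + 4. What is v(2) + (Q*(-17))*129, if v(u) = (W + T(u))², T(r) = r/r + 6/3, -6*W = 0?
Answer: -24114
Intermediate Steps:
W = 0 (W = -⅙*0 = 0)
T(r) = 3 (T(r) = 1 + 6*(⅓) = 1 + 2 = 3)
v(u) = 9 (v(u) = (0 + 3)² = 3² = 9)
Q = 11 (Q = 7 + 4 = 11)
v(2) + (Q*(-17))*129 = 9 + (11*(-17))*129 = 9 - 187*129 = 9 - 24123 = -24114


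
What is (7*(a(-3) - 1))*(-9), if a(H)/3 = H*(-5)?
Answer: -2772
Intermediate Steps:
a(H) = -15*H (a(H) = 3*(H*(-5)) = 3*(-5*H) = -15*H)
(7*(a(-3) - 1))*(-9) = (7*(-15*(-3) - 1))*(-9) = (7*(45 - 1))*(-9) = (7*44)*(-9) = 308*(-9) = -2772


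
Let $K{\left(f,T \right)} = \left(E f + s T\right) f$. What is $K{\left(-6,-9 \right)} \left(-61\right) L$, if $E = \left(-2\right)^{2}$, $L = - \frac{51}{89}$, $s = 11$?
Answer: $\frac{2295918}{89} \approx 25797.0$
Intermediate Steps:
$L = - \frac{51}{89}$ ($L = \left(-51\right) \frac{1}{89} = - \frac{51}{89} \approx -0.57303$)
$E = 4$
$K{\left(f,T \right)} = f \left(4 f + 11 T\right)$ ($K{\left(f,T \right)} = \left(4 f + 11 T\right) f = f \left(4 f + 11 T\right)$)
$K{\left(-6,-9 \right)} \left(-61\right) L = - 6 \left(4 \left(-6\right) + 11 \left(-9\right)\right) \left(-61\right) \left(- \frac{51}{89}\right) = - 6 \left(-24 - 99\right) \left(-61\right) \left(- \frac{51}{89}\right) = \left(-6\right) \left(-123\right) \left(-61\right) \left(- \frac{51}{89}\right) = 738 \left(-61\right) \left(- \frac{51}{89}\right) = \left(-45018\right) \left(- \frac{51}{89}\right) = \frac{2295918}{89}$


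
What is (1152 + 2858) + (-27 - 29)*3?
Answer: 3842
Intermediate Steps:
(1152 + 2858) + (-27 - 29)*3 = 4010 - 56*3 = 4010 - 168 = 3842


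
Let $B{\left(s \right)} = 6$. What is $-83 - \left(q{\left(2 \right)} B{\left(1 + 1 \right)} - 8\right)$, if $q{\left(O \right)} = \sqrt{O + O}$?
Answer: $-87$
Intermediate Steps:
$q{\left(O \right)} = \sqrt{2} \sqrt{O}$ ($q{\left(O \right)} = \sqrt{2 O} = \sqrt{2} \sqrt{O}$)
$-83 - \left(q{\left(2 \right)} B{\left(1 + 1 \right)} - 8\right) = -83 - \left(\sqrt{2} \sqrt{2} \cdot 6 - 8\right) = -83 - \left(2 \cdot 6 - 8\right) = -83 - \left(12 - 8\right) = -83 - 4 = -87$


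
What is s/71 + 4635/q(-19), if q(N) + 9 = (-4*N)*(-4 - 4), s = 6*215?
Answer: 466845/43807 ≈ 10.657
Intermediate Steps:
s = 1290
q(N) = -9 + 32*N (q(N) = -9 + (-4*N)*(-4 - 4) = -9 - 4*N*(-8) = -9 + 32*N)
s/71 + 4635/q(-19) = 1290/71 + 4635/(-9 + 32*(-19)) = 1290*(1/71) + 4635/(-9 - 608) = 1290/71 + 4635/(-617) = 1290/71 + 4635*(-1/617) = 1290/71 - 4635/617 = 466845/43807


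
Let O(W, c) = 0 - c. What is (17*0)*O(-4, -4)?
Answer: 0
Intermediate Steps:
O(W, c) = -c
(17*0)*O(-4, -4) = (17*0)*(-1*(-4)) = 0*4 = 0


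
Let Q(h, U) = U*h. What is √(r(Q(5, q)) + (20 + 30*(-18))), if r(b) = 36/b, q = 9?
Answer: 2*I*√3245/5 ≈ 22.786*I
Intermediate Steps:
√(r(Q(5, q)) + (20 + 30*(-18))) = √(36/((9*5)) + (20 + 30*(-18))) = √(36/45 + (20 - 540)) = √(36*(1/45) - 520) = √(⅘ - 520) = √(-2596/5) = 2*I*√3245/5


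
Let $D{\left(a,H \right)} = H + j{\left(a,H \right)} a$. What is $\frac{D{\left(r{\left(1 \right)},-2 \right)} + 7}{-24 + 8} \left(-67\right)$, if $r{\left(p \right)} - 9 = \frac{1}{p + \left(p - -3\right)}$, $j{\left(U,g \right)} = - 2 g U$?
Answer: $\frac{575463}{400} \approx 1438.7$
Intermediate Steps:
$j{\left(U,g \right)} = - 2 U g$
$r{\left(p \right)} = 9 + \frac{1}{3 + 2 p}$ ($r{\left(p \right)} = 9 + \frac{1}{p + \left(p - -3\right)} = 9 + \frac{1}{p + \left(p + 3\right)} = 9 + \frac{1}{p + \left(3 + p\right)} = 9 + \frac{1}{3 + 2 p}$)
$D{\left(a,H \right)} = H - 2 H a^{2}$ ($D{\left(a,H \right)} = H + - 2 a H a = H + - 2 H a a = H - 2 H a^{2}$)
$\frac{D{\left(r{\left(1 \right)},-2 \right)} + 7}{-24 + 8} \left(-67\right) = \frac{- 2 \left(1 - 2 \left(\frac{2 \left(14 + 9 \cdot 1\right)}{3 + 2 \cdot 1}\right)^{2}\right) + 7}{-24 + 8} \left(-67\right) = \frac{- 2 \left(1 - 2 \left(\frac{2 \left(14 + 9\right)}{3 + 2}\right)^{2}\right) + 7}{-16} \left(-67\right) = \left(- 2 \left(1 - 2 \left(2 \cdot \frac{1}{5} \cdot 23\right)^{2}\right) + 7\right) \left(- \frac{1}{16}\right) \left(-67\right) = \left(- 2 \left(1 - 2 \left(\frac{46}{5}\right)^{2}\right) + 7\right) \left(- \frac{1}{16}\right) \left(-67\right) = \left(- 2 \left(1 - \frac{4232}{25}\right) + 7\right) \left(- \frac{1}{16}\right) \left(-67\right) = \left(\left(-2\right) \left(- \frac{4207}{25}\right) + 7\right) \left(- \frac{1}{16}\right) \left(-67\right) = \left(\frac{8414}{25} + 7\right) \left(- \frac{1}{16}\right) \left(-67\right) = \frac{8589}{25} \left(- \frac{1}{16}\right) \left(-67\right) = \left(- \frac{8589}{400}\right) \left(-67\right) = \frac{575463}{400}$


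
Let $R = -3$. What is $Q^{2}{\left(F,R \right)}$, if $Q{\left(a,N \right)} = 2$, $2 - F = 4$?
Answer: $4$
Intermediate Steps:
$F = -2$ ($F = 2 - 4 = -2$)
$Q^{2}{\left(F,R \right)} = 2^{2} = 4$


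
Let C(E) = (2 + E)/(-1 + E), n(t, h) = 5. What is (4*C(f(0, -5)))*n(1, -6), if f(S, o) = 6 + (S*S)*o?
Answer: 32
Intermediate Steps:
f(S, o) = 6 + o*S² (f(S, o) = 6 + S²*o = 6 + o*S²)
C(E) = (2 + E)/(-1 + E)
(4*C(f(0, -5)))*n(1, -6) = (4*((2 + (6 - 5*0²))/(-1 + (6 - 5*0²))))*5 = (4*((2 + (6 - 5*0))/(-1 + (6 - 5*0))))*5 = (4*((2 + (6 + 0))/(-1 + (6 + 0))))*5 = (4*((2 + 6)/(-1 + 6)))*5 = (4*(8/5))*5 = (32/5)*5 = 32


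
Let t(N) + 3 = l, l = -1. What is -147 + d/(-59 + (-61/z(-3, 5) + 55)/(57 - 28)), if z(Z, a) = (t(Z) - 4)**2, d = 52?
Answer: -15685127/106045 ≈ -147.91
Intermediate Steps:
t(N) = -4 (t(N) = -3 - 1 = -4)
z(Z, a) = 64 (z(Z, a) = (-4 - 4)**2 = (-8)**2 = 64)
-147 + d/(-59 + (-61/z(-3, 5) + 55)/(57 - 28)) = -147 + 52/(-59 + (-61/64 + 55)/(57 - 28)) = -147 + 52/(-59 + (-61*1/64 + 55)/29) = -147 + 52/(-59 + (-61/64 + 55)*(1/29)) = -147 + 52/(-59 + (3459/64)*(1/29)) = -147 + 52/(-59 + 3459/1856) = -147 + 52/(-106045/1856) = -147 - 1856/106045*52 = -147 - 96512/106045 = -15685127/106045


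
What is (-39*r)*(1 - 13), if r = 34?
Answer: 15912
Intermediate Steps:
(-39*r)*(1 - 13) = (-39*34)*(1 - 13) = -1326*(-12) = 15912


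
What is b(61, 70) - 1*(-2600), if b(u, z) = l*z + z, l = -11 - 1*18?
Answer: 640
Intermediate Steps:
l = -29 (l = -11 - 18 = -29)
b(u, z) = -28*z (b(u, z) = -29*z + z = -28*z)
b(61, 70) - 1*(-2600) = -28*70 - 1*(-2600) = -1960 + 2600 = 640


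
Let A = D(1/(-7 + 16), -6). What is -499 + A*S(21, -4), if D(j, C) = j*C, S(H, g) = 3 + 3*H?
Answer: -543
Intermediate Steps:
D(j, C) = C*j
A = -2/3 (A = -6/(-7 + 16) = -6/9 = -6*1/9 = -2/3 ≈ -0.66667)
-499 + A*S(21, -4) = -499 - 2*(3 + 3*21)/3 = -499 - 2*(3 + 63)/3 = -499 - 2/3*66 = -499 - 44 = -543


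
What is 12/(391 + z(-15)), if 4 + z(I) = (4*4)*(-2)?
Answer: 12/355 ≈ 0.033803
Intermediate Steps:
z(I) = -36 (z(I) = -4 + (4*4)*(-2) = -4 + 16*(-2) = -4 - 32 = -36)
12/(391 + z(-15)) = 12/(391 - 36) = 12/355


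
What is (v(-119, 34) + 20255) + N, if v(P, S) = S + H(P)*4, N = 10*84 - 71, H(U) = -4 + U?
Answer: 20566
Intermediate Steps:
N = 769 (N = 840 - 71 = 769)
v(P, S) = -16 + S + 4*P (v(P, S) = S + (-4 + P)*4 = S + (-16 + 4*P) = -16 + S + 4*P)
(v(-119, 34) + 20255) + N = ((-16 + 34 + 4*(-119)) + 20255) + 769 = ((-16 + 34 - 476) + 20255) + 769 = (-458 + 20255) + 769 = 19797 + 769 = 20566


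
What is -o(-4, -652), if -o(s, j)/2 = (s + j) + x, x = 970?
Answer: 628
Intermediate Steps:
o(s, j) = -1940 - 2*j - 2*s (o(s, j) = -2*((s + j) + 970) = -2*((j + s) + 970) = -2*(970 + j + s) = -1940 - 2*j - 2*s)
-o(-4, -652) = -(-1940 - 2*(-652) - 2*(-4)) = -(-1940 + 1304 + 8) = -1*(-628) = 628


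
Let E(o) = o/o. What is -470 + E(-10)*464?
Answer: -6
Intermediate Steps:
E(o) = 1
-470 + E(-10)*464 = -470 + 1*464 = -470 + 464 = -6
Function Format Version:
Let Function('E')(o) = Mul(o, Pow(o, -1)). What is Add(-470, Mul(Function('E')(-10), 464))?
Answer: -6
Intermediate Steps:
Function('E')(o) = 1
Add(-470, Mul(Function('E')(-10), 464)) = Add(-470, Mul(1, 464)) = Add(-470, 464) = -6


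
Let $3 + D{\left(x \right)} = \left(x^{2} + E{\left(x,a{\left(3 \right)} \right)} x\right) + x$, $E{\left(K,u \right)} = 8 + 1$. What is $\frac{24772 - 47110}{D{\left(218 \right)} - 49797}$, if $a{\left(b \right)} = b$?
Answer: $\frac{3723}{16} \approx 232.69$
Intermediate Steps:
$E{\left(K,u \right)} = 9$
$D{\left(x \right)} = -3 + x^{2} + 10 x$ ($D{\left(x \right)} = -3 + \left(\left(x^{2} + 9 x\right) + x\right) = -3 + \left(x^{2} + 10 x\right) = -3 + x^{2} + 10 x$)
$\frac{24772 - 47110}{D{\left(218 \right)} - 49797} = \frac{24772 - 47110}{\left(-3 + 218^{2} + 10 \cdot 218\right) - 49797} = - \frac{22338}{\left(-3 + 47524 + 2180\right) - 49797} = - \frac{22338}{49701 - 49797} = - \frac{22338}{-96} = \left(-22338\right) \left(- \frac{1}{96}\right) = \frac{3723}{16}$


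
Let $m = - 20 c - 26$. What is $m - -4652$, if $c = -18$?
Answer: $4986$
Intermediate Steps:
$m = 334$ ($m = \left(-20\right) \left(-18\right) - 26 = 360 - 26 = 334$)
$m - -4652 = 334 - -4652 = 334 + 4652 = 4986$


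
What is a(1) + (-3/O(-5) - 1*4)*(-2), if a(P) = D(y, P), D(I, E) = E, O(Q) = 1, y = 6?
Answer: 15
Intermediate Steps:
a(P) = P
a(1) + (-3/O(-5) - 1*4)*(-2) = 1 + (-3/1 - 1*4)*(-2) = 1 + (-3*1 - 4)*(-2) = 1 + (-3 - 4)*(-2) = 1 - 7*(-2) = 1 + 14 = 15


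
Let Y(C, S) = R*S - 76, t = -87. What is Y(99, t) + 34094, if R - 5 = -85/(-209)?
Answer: 7011452/209 ≈ 33548.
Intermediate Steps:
R = 1130/209 (R = 5 - 85/(-209) = 5 - 85*(-1/209) = 5 + 85/209 = 1130/209 ≈ 5.4067)
Y(C, S) = -76 + 1130*S/209 (Y(C, S) = 1130*S/209 - 76 = -76 + 1130*S/209)
Y(99, t) + 34094 = (-76 + (1130/209)*(-87)) + 34094 = (-76 - 98310/209) + 34094 = -114194/209 + 34094 = 7011452/209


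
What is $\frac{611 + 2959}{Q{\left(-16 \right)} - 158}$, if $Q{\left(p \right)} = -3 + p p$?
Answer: $\frac{714}{19} \approx 37.579$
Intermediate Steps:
$Q{\left(p \right)} = -3 + p^{2}$
$\frac{611 + 2959}{Q{\left(-16 \right)} - 158} = \frac{611 + 2959}{\left(-3 + \left(-16\right)^{2}\right) - 158} = \frac{3570}{\left(-3 + 256\right) - 158} = \frac{3570}{253 - 158} = \frac{3570}{95} = 3570 \cdot \frac{1}{95} = \frac{714}{19}$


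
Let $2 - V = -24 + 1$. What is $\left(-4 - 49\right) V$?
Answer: $-1325$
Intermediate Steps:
$V = 25$ ($V = 2 - \left(-24 + 1\right) = 2 - -23 = 2 + 23 = 25$)
$\left(-4 - 49\right) V = \left(-4 - 49\right) 25 = \left(-53\right) 25 = -1325$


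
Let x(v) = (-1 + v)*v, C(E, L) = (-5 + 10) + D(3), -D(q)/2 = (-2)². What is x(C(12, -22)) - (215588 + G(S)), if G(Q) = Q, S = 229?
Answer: -215805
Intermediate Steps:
D(q) = -8 (D(q) = -2*(-2)² = -2*4 = -8)
C(E, L) = -3 (C(E, L) = (-5 + 10) - 8 = 5 - 8 = -3)
x(v) = v*(-1 + v)
x(C(12, -22)) - (215588 + G(S)) = -3*(-1 - 3) - (215588 + 229) = -3*(-4) - 1*215817 = 12 - 215817 = -215805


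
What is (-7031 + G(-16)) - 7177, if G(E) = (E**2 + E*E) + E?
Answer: -13712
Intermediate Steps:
G(E) = E + 2*E**2 (G(E) = (E**2 + E**2) + E = 2*E**2 + E = E + 2*E**2)
(-7031 + G(-16)) - 7177 = (-7031 - 16*(1 + 2*(-16))) - 7177 = (-7031 - 16*(1 - 32)) - 7177 = (-7031 - 16*(-31)) - 7177 = (-7031 + 496) - 7177 = -6535 - 7177 = -13712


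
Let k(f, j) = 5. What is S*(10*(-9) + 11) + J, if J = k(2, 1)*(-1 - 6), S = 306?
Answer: -24209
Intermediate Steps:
J = -35 (J = 5*(-1 - 6) = 5*(-7) = -35)
S*(10*(-9) + 11) + J = 306*(10*(-9) + 11) - 35 = 306*(-90 + 11) - 35 = 306*(-79) - 35 = -24174 - 35 = -24209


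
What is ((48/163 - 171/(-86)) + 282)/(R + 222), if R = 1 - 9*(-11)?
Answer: 3985077/4513796 ≈ 0.88287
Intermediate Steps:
R = 100 (R = 1 + 99 = 100)
((48/163 - 171/(-86)) + 282)/(R + 222) = ((48/163 - 171/(-86)) + 282)/(100 + 222) = ((48*(1/163) - 171*(-1/86)) + 282)/322 = ((48/163 + 171/86) + 282)*(1/322) = (32001/14018 + 282)*(1/322) = (3985077/14018)*(1/322) = 3985077/4513796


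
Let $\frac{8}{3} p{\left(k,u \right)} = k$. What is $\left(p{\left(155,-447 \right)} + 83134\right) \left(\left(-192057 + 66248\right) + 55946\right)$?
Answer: $- \frac{46496411431}{8} \approx -5.8121 \cdot 10^{9}$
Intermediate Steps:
$p{\left(k,u \right)} = \frac{3 k}{8}$
$\left(p{\left(155,-447 \right)} + 83134\right) \left(\left(-192057 + 66248\right) + 55946\right) = \left(\frac{3}{8} \cdot 155 + 83134\right) \left(\left(-192057 + 66248\right) + 55946\right) = \left(\frac{465}{8} + 83134\right) \left(-125809 + 55946\right) = \frac{665537}{8} \left(-69863\right) = - \frac{46496411431}{8}$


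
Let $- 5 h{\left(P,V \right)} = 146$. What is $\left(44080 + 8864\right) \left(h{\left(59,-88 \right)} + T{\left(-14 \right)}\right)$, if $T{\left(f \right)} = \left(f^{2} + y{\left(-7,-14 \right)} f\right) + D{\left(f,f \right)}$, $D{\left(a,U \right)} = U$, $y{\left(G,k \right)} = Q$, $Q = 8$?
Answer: $\frac{10800576}{5} \approx 2.1601 \cdot 10^{6}$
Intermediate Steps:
$h{\left(P,V \right)} = - \frac{146}{5}$ ($h{\left(P,V \right)} = \left(- \frac{1}{5}\right) 146 = - \frac{146}{5}$)
$y{\left(G,k \right)} = 8$
$T{\left(f \right)} = f^{2} + 9 f$ ($T{\left(f \right)} = \left(f^{2} + 8 f\right) + f = f^{2} + 9 f$)
$\left(44080 + 8864\right) \left(h{\left(59,-88 \right)} + T{\left(-14 \right)}\right) = \left(44080 + 8864\right) \left(- \frac{146}{5} - 14 \left(9 - 14\right)\right) = 52944 \left(- \frac{146}{5} - -70\right) = 52944 \left(- \frac{146}{5} + 70\right) = 52944 \cdot \frac{204}{5} = \frac{10800576}{5}$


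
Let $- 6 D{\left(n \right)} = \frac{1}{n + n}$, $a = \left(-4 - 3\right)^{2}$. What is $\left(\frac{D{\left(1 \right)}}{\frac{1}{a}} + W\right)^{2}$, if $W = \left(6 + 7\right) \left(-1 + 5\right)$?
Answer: $\frac{330625}{144} \approx 2296.0$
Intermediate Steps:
$a = 49$ ($a = \left(-7\right)^{2} = 49$)
$D{\left(n \right)} = - \frac{1}{12 n}$ ($D{\left(n \right)} = - \frac{1}{6 \left(n + n\right)} = - \frac{1}{6 \cdot 2 n} = - \frac{\frac{1}{2} \frac{1}{n}}{6} = - \frac{1}{12 n}$)
$W = 52$ ($W = 13 \cdot 4 = 52$)
$\left(\frac{D{\left(1 \right)}}{\frac{1}{a}} + W\right)^{2} = \left(\frac{\left(- \frac{1}{12}\right) 1^{-1}}{\frac{1}{49}} + 52\right)^{2} = \left(\left(- \frac{1}{12}\right) 1 \frac{1}{\frac{1}{49}} + 52\right)^{2} = \left(\left(- \frac{1}{12}\right) 49 + 52\right)^{2} = \left(- \frac{49}{12} + 52\right)^{2} = \left(\frac{575}{12}\right)^{2} = \frac{330625}{144}$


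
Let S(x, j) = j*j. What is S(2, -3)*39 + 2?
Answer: 353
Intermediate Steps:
S(x, j) = j**2
S(2, -3)*39 + 2 = (-3)**2*39 + 2 = 9*39 + 2 = 351 + 2 = 353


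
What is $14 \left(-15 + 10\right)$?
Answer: $-70$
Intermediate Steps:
$14 \left(-15 + 10\right) = 14 \left(-5\right) = -70$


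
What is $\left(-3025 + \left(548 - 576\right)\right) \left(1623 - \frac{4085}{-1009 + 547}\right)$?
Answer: $- \frac{2301690283}{462} \approx -4.982 \cdot 10^{6}$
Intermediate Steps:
$\left(-3025 + \left(548 - 576\right)\right) \left(1623 - \frac{4085}{-1009 + 547}\right) = \left(-3025 - 28\right) \left(1623 - \frac{4085}{-462}\right) = - 3053 \left(1623 - - \frac{4085}{462}\right) = - 3053 \left(1623 + \frac{4085}{462}\right) = \left(-3053\right) \frac{753911}{462} = - \frac{2301690283}{462}$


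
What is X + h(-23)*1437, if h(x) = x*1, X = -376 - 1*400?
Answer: -33827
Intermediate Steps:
X = -776 (X = -376 - 400 = -776)
h(x) = x
X + h(-23)*1437 = -776 - 23*1437 = -776 - 33051 = -33827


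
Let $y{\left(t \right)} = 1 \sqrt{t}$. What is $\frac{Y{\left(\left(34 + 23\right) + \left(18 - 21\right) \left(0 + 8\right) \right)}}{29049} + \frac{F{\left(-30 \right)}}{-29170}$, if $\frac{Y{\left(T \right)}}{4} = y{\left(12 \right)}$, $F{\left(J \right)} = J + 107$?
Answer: $- \frac{77}{29170} + \frac{8 \sqrt{3}}{29049} \approx -0.0021627$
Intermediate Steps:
$F{\left(J \right)} = 107 + J$
$y{\left(t \right)} = \sqrt{t}$
$Y{\left(T \right)} = 8 \sqrt{3}$ ($Y{\left(T \right)} = 4 \sqrt{12} = 4 \cdot 2 \sqrt{3} = 8 \sqrt{3}$)
$\frac{Y{\left(\left(34 + 23\right) + \left(18 - 21\right) \left(0 + 8\right) \right)}}{29049} + \frac{F{\left(-30 \right)}}{-29170} = \frac{8 \sqrt{3}}{29049} + \frac{107 - 30}{-29170} = 8 \sqrt{3} \cdot \frac{1}{29049} + 77 \left(- \frac{1}{29170}\right) = \frac{8 \sqrt{3}}{29049} - \frac{77}{29170} = - \frac{77}{29170} + \frac{8 \sqrt{3}}{29049}$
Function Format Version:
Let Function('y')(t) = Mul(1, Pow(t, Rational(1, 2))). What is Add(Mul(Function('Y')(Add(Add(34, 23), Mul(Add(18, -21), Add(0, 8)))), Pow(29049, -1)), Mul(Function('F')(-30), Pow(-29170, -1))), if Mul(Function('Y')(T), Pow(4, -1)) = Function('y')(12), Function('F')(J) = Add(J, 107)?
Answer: Add(Rational(-77, 29170), Mul(Rational(8, 29049), Pow(3, Rational(1, 2)))) ≈ -0.0021627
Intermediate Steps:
Function('F')(J) = Add(107, J)
Function('y')(t) = Pow(t, Rational(1, 2))
Function('Y')(T) = Mul(8, Pow(3, Rational(1, 2))) (Function('Y')(T) = Mul(4, Pow(12, Rational(1, 2))) = Mul(4, Mul(2, Pow(3, Rational(1, 2)))) = Mul(8, Pow(3, Rational(1, 2))))
Add(Mul(Function('Y')(Add(Add(34, 23), Mul(Add(18, -21), Add(0, 8)))), Pow(29049, -1)), Mul(Function('F')(-30), Pow(-29170, -1))) = Add(Mul(Mul(8, Pow(3, Rational(1, 2))), Pow(29049, -1)), Mul(Add(107, -30), Pow(-29170, -1))) = Add(Mul(Mul(8, Pow(3, Rational(1, 2))), Rational(1, 29049)), Mul(77, Rational(-1, 29170))) = Add(Mul(Rational(8, 29049), Pow(3, Rational(1, 2))), Rational(-77, 29170)) = Add(Rational(-77, 29170), Mul(Rational(8, 29049), Pow(3, Rational(1, 2))))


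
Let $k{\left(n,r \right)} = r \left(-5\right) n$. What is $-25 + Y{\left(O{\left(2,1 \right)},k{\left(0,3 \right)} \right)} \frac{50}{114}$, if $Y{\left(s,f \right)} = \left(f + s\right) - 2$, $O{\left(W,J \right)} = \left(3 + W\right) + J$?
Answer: $- \frac{1325}{57} \approx -23.246$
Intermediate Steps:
$O{\left(W,J \right)} = 3 + J + W$
$k{\left(n,r \right)} = - 5 n r$ ($k{\left(n,r \right)} = - 5 r n = - 5 n r$)
$Y{\left(s,f \right)} = -2 + f + s$
$-25 + Y{\left(O{\left(2,1 \right)},k{\left(0,3 \right)} \right)} \frac{50}{114} = -25 + \left(-2 - 0 \cdot 3 + \left(3 + 1 + 2\right)\right) \frac{50}{114} = -25 + \left(-2 + 0 + 6\right) 50 \cdot \frac{1}{114} = -25 + 4 \cdot \frac{25}{57} = -25 + \frac{100}{57} = - \frac{1325}{57}$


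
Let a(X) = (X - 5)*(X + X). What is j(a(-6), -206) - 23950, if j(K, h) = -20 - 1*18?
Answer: -23988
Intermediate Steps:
a(X) = 2*X*(-5 + X) (a(X) = (-5 + X)*(2*X) = 2*X*(-5 + X))
j(K, h) = -38 (j(K, h) = -20 - 18 = -38)
j(a(-6), -206) - 23950 = -38 - 23950 = -23988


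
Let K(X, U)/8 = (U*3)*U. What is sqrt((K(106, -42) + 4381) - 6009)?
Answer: 2*sqrt(10177) ≈ 201.76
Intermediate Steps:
K(X, U) = 24*U**2 (K(X, U) = 8*((U*3)*U) = 8*((3*U)*U) = 8*(3*U**2) = 24*U**2)
sqrt((K(106, -42) + 4381) - 6009) = sqrt((24*(-42)**2 + 4381) - 6009) = sqrt((24*1764 + 4381) - 6009) = sqrt((42336 + 4381) - 6009) = sqrt(46717 - 6009) = sqrt(40708) = 2*sqrt(10177)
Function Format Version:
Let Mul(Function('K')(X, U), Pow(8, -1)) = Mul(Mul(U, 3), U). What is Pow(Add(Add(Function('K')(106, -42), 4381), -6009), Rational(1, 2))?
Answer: Mul(2, Pow(10177, Rational(1, 2))) ≈ 201.76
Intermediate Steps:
Function('K')(X, U) = Mul(24, Pow(U, 2)) (Function('K')(X, U) = Mul(8, Mul(Mul(U, 3), U)) = Mul(8, Mul(Mul(3, U), U)) = Mul(8, Mul(3, Pow(U, 2))) = Mul(24, Pow(U, 2)))
Pow(Add(Add(Function('K')(106, -42), 4381), -6009), Rational(1, 2)) = Pow(Add(Add(Mul(24, Pow(-42, 2)), 4381), -6009), Rational(1, 2)) = Pow(Add(Add(Mul(24, 1764), 4381), -6009), Rational(1, 2)) = Pow(Add(Add(42336, 4381), -6009), Rational(1, 2)) = Pow(Add(46717, -6009), Rational(1, 2)) = Pow(40708, Rational(1, 2)) = Mul(2, Pow(10177, Rational(1, 2)))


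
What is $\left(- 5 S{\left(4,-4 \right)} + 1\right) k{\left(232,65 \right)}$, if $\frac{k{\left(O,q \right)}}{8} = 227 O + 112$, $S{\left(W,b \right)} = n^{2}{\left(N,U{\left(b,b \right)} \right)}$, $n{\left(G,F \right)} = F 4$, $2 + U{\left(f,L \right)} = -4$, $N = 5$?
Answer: $-1215536832$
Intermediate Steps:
$U{\left(f,L \right)} = -6$ ($U{\left(f,L \right)} = -2 - 4 = -6$)
$n{\left(G,F \right)} = 4 F$
$S{\left(W,b \right)} = 576$ ($S{\left(W,b \right)} = \left(4 \left(-6\right)\right)^{2} = \left(-24\right)^{2} = 576$)
$k{\left(O,q \right)} = 896 + 1816 O$ ($k{\left(O,q \right)} = 8 \left(227 O + 112\right) = 8 \left(112 + 227 O\right) = 896 + 1816 O$)
$\left(- 5 S{\left(4,-4 \right)} + 1\right) k{\left(232,65 \right)} = \left(\left(-5\right) 576 + 1\right) \left(896 + 1816 \cdot 232\right) = \left(-2880 + 1\right) \left(896 + 421312\right) = \left(-2879\right) 422208 = -1215536832$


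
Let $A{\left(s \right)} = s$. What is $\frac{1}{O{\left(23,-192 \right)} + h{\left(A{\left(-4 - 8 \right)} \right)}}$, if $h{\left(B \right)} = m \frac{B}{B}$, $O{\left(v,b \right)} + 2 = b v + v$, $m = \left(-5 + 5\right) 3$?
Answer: $- \frac{1}{4395} \approx -0.00022753$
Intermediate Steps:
$m = 0$ ($m = 0 \cdot 3 = 0$)
$O{\left(v,b \right)} = -2 + v + b v$ ($O{\left(v,b \right)} = -2 + \left(b v + v\right) = -2 + \left(v + b v\right) = -2 + v + b v$)
$h{\left(B \right)} = 0$ ($h{\left(B \right)} = 0 \frac{B}{B} = 0 \cdot 1 = 0$)
$\frac{1}{O{\left(23,-192 \right)} + h{\left(A{\left(-4 - 8 \right)} \right)}} = \frac{1}{\left(-2 + 23 - 4416\right) + 0} = \frac{1}{-4395 + 0} = \frac{1}{-4395} = - \frac{1}{4395}$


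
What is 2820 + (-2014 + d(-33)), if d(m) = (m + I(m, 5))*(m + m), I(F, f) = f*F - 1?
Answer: 13940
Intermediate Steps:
I(F, f) = -1 + F*f (I(F, f) = F*f - 1 = -1 + F*f)
d(m) = 2*m*(-1 + 6*m) (d(m) = (m + (-1 + m*5))*(m + m) = (m + (-1 + 5*m))*(2*m) = (-1 + 6*m)*(2*m) = 2*m*(-1 + 6*m))
2820 + (-2014 + d(-33)) = 2820 + (-2014 + 2*(-33)*(-1 + 6*(-33))) = 2820 + (-2014 + 2*(-33)*(-1 - 198)) = 2820 + (-2014 + 2*(-33)*(-199)) = 2820 + (-2014 + 13134) = 2820 + 11120 = 13940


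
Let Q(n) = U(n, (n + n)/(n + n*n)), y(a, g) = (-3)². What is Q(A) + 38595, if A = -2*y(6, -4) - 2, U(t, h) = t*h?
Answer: 733345/19 ≈ 38597.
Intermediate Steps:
y(a, g) = 9
U(t, h) = h*t
A = -20 (A = -2*9 - 2 = -18 - 2 = -20)
Q(n) = 2*n²/(n + n²) (Q(n) = ((n + n)/(n + n*n))*n = ((2*n)/(n + n²))*n = (2*n/(n + n²))*n = 2*n²/(n + n²))
Q(A) + 38595 = 2*(-20)/(1 - 20) + 38595 = 2*(-20)/(-19) + 38595 = 2*(-20)*(-1/19) + 38595 = 40/19 + 38595 = 733345/19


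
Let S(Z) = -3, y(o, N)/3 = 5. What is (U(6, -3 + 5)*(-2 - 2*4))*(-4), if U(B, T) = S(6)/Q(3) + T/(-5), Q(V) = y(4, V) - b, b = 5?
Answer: -28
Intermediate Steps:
y(o, N) = 15 (y(o, N) = 3*5 = 15)
Q(V) = 10 (Q(V) = 15 - 1*5 = 15 - 5 = 10)
U(B, T) = -3/10 - T/5 (U(B, T) = -3/10 + T/(-5) = -3*⅒ + T*(-⅕) = -3/10 - T/5)
(U(6, -3 + 5)*(-2 - 2*4))*(-4) = ((-3/10 - (-3 + 5)/5)*(-2 - 2*4))*(-4) = ((-3/10 - ⅕*2)*(-2 - 8))*(-4) = ((-3/10 - ⅖)*(-10))*(-4) = -7/10*(-10)*(-4) = 7*(-4) = -28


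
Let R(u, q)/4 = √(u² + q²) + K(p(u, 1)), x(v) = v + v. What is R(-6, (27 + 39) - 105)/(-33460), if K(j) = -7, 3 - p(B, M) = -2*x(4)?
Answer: 1/1195 - 3*√173/8365 ≈ -0.0038803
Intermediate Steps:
x(v) = 2*v
p(B, M) = 19 (p(B, M) = 3 - (-2)*2*4 = 3 - (-2)*8 = 3 - 1*(-16) = 3 + 16 = 19)
R(u, q) = -28 + 4*√(q² + u²) (R(u, q) = 4*(√(u² + q²) - 7) = 4*(√(q² + u²) - 7) = 4*(-7 + √(q² + u²)) = -28 + 4*√(q² + u²))
R(-6, (27 + 39) - 105)/(-33460) = (-28 + 4*√(((27 + 39) - 105)² + (-6)²))/(-33460) = (-28 + 4*√((66 - 105)² + 36))*(-1/33460) = (-28 + 4*√((-39)² + 36))*(-1/33460) = (-28 + 4*√(1521 + 36))*(-1/33460) = (-28 + 4*√1557)*(-1/33460) = (-28 + 4*(3*√173))*(-1/33460) = (-28 + 12*√173)*(-1/33460) = 1/1195 - 3*√173/8365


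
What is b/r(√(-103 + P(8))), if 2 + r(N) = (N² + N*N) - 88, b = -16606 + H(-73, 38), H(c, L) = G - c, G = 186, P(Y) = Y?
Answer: 16347/280 ≈ 58.382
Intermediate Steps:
H(c, L) = 186 - c
b = -16347 (b = -16606 + (186 - 1*(-73)) = -16606 + (186 + 73) = -16606 + 259 = -16347)
r(N) = -90 + 2*N² (r(N) = -2 + ((N² + N*N) - 88) = -2 + ((N² + N²) - 88) = -2 + (2*N² - 88) = -2 + (-88 + 2*N²) = -90 + 2*N²)
b/r(√(-103 + P(8))) = -16347/(-90 + 2*(√(-103 + 8))²) = -16347/(-90 + 2*(√(-95))²) = -16347/(-90 + 2*(I*√95)²) = -16347/(-90 + 2*(-95)) = -16347/(-90 - 190) = -16347/(-280) = -16347*(-1/280) = 16347/280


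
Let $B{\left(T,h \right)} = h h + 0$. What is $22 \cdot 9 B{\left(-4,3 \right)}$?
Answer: $1782$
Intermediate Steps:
$B{\left(T,h \right)} = h^{2}$ ($B{\left(T,h \right)} = h^{2} + 0 = h^{2}$)
$22 \cdot 9 B{\left(-4,3 \right)} = 22 \cdot 9 \cdot 3^{2} = 198 \cdot 9 = 1782$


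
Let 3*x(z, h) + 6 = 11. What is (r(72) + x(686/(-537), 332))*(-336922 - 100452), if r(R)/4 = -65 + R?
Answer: -38926286/3 ≈ -1.2975e+7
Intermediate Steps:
x(z, h) = 5/3 (x(z, h) = -2 + (⅓)*11 = -2 + 11/3 = 5/3)
r(R) = -260 + 4*R (r(R) = 4*(-65 + R) = -260 + 4*R)
(r(72) + x(686/(-537), 332))*(-336922 - 100452) = ((-260 + 4*72) + 5/3)*(-336922 - 100452) = ((-260 + 288) + 5/3)*(-437374) = (28 + 5/3)*(-437374) = (89/3)*(-437374) = -38926286/3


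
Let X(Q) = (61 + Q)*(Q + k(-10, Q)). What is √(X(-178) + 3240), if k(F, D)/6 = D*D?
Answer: 3*I*√2468678 ≈ 4713.6*I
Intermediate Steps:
k(F, D) = 6*D² (k(F, D) = 6*(D*D) = 6*D²)
X(Q) = (61 + Q)*(Q + 6*Q²)
√(X(-178) + 3240) = √(-178*(61 + 6*(-178)² + 367*(-178)) + 3240) = √(-178*(61 + 6*31684 - 65326) + 3240) = √(-178*(61 + 190104 - 65326) + 3240) = √(-178*124839 + 3240) = √(-22221342 + 3240) = √(-22218102) = 3*I*√2468678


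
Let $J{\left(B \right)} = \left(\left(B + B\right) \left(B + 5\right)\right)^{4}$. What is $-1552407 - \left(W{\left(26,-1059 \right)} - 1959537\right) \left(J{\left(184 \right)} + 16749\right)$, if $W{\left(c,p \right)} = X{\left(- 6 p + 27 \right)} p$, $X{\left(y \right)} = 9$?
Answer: $46078592599666148725093413$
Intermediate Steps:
$W{\left(c,p \right)} = 9 p$
$J{\left(B \right)} = 16 B^{4} \left(5 + B\right)^{4}$ ($J{\left(B \right)} = \left(2 B \left(5 + B\right)\right)^{4} = 16 B^{4} \left(5 + B\right)^{4}$)
$-1552407 - \left(W{\left(26,-1059 \right)} - 1959537\right) \left(J{\left(184 \right)} + 16749\right) = -1552407 - \left(9 \left(-1059\right) - 1959537\right) \left(16 \cdot 184^{4} \left(5 + 184\right)^{4} + 16749\right) = -1552407 - \left(-9531 - 1959537\right) \left(16 \cdot 1146228736 \cdot 189^{4} + 16749\right) = -1552407 - - 1969068 \left(16 \cdot 1146228736 \cdot 1275989841 + 16749\right) = -1552407 - - 1969068 \left(23401219561572335616 + 16749\right) = -1552407 - \left(-1969068\right) 23401219561572352365 = -1552407 - -46078592599666148726645820 = -1552407 + 46078592599666148726645820 = 46078592599666148725093413$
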